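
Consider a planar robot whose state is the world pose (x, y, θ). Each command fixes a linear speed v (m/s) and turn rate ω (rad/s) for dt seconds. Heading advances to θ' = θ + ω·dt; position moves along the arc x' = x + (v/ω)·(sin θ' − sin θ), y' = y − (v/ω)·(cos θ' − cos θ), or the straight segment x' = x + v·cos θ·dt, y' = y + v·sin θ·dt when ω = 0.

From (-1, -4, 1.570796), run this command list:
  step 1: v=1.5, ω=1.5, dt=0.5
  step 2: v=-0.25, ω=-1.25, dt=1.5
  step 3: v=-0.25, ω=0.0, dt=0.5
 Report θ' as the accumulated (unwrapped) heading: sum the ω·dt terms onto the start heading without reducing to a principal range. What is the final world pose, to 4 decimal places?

step 1: θ'=2.3208 (R=1.0000) → pose (-1.2683, -3.3184, 2.3208)
step 2: θ'=0.4458 (R=0.2000) → pose (-1.3284, -3.6351, 0.4458)
step 3: θ'=0.4458 (straight) → pose (-1.4412, -3.6890, 0.4458)

(-1.4412, -3.6890, 0.4458)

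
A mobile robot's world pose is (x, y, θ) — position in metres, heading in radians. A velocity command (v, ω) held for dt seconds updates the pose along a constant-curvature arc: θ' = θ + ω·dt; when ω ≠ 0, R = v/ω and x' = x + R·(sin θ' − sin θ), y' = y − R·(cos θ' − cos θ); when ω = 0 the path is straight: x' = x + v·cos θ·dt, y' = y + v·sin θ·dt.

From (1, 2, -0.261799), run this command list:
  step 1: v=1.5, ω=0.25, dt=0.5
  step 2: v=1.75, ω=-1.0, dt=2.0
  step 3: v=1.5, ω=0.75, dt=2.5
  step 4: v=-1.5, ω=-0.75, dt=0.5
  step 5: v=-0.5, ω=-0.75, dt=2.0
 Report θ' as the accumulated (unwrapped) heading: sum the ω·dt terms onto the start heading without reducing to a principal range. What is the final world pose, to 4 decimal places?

(3.3057, -2.6075, -2.1368)

step 1: θ'=-0.1368 (R=6.0000) → pose (1.7347, 1.8516, -0.1368)
step 2: θ'=-2.1368 (R=-1.7500) → pose (2.9731, -0.8205, -2.1368)
step 3: θ'=-0.2618 (R=2.0000) → pose (4.1436, -3.8249, -0.2618)
step 4: θ'=-0.6368 (R=2.0000) → pose (3.4720, -3.5010, -0.6368)
step 5: θ'=-2.1368 (R=0.6667) → pose (3.3057, -2.6075, -2.1368)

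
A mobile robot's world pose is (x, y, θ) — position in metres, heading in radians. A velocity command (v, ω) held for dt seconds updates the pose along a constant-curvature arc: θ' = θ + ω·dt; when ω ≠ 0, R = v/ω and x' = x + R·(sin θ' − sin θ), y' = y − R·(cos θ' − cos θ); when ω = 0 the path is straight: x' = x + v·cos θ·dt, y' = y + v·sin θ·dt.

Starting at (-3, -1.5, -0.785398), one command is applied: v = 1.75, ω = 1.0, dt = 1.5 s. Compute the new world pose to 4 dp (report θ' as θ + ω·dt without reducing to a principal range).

θ' = -0.7854 + 1.0·1.5 = 0.7146
R = v/ω = 1.75/1.0 = 1.7500
x' = -3 + 1.7500·(sin 0.7146 − sin -0.7854) = -0.6158
y' = -1.5 − 1.7500·(cos 0.7146 − cos -0.7854) = -1.5844

(-0.6158, -1.5844, 0.7146)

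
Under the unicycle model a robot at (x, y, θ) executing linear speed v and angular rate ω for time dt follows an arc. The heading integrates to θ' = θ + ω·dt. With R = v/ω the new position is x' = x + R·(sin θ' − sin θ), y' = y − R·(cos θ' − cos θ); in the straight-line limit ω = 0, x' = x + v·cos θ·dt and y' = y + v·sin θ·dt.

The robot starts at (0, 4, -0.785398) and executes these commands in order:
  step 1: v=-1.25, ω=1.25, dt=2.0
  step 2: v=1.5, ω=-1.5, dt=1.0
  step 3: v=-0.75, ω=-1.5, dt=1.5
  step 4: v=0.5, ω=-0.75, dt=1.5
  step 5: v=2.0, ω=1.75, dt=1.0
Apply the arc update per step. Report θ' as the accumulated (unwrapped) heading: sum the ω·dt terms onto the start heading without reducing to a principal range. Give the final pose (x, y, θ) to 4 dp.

(-3.2318, 3.2895, -1.4104)

step 1: θ'=1.7146 (R=-1.0000) → pose (-1.6968, 3.1496, 1.7146)
step 2: θ'=0.2146 (R=-1.0000) → pose (-0.9201, 4.2700, 0.2146)
step 3: θ'=-2.0354 (R=0.5000) → pose (-1.4735, 4.9825, -2.0354)
step 4: θ'=-3.1604 (R=-0.6667) → pose (-2.0821, 4.6147, -3.1604)
step 5: θ'=-1.4104 (R=1.1429) → pose (-3.2318, 3.2895, -1.4104)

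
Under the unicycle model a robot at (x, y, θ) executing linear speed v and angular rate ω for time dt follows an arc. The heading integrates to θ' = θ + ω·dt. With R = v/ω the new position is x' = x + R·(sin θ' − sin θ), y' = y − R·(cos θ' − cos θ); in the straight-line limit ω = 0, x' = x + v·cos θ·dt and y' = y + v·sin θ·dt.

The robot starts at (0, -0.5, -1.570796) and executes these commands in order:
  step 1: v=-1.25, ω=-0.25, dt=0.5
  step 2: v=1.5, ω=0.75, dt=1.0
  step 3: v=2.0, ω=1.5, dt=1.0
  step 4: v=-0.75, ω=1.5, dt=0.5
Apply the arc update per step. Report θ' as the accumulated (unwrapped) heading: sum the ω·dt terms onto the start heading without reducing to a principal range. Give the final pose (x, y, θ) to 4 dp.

(1.9652, -1.9432, 1.3042)

step 1: θ'=-1.6958 (R=5.0000) → pose (0.0390, 0.1234, -1.6958)
step 2: θ'=-0.9458 (R=2.0000) → pose (0.4015, -1.2962, -0.9458)
step 3: θ'=0.5542 (R=1.3333) → pose (2.1845, -1.6498, 0.5542)
step 4: θ'=1.3042 (R=-0.5000) → pose (1.9652, -1.9432, 1.3042)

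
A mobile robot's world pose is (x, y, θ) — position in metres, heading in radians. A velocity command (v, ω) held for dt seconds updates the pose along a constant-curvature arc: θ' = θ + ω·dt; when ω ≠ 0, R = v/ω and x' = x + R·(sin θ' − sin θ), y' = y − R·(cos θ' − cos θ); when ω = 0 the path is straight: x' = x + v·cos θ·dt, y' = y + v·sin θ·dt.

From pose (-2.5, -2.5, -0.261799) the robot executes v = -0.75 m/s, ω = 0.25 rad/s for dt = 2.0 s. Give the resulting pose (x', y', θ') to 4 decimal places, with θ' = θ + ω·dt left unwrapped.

(-3.9843, -2.4825, 0.2382)

θ' = -0.2618 + 0.25·2.0 = 0.2382
R = v/ω = -0.75/0.25 = -3.0000
x' = -2.5 + -3.0000·(sin 0.2382 − sin -0.2618) = -3.9843
y' = -2.5 − -3.0000·(cos 0.2382 − cos -0.2618) = -2.4825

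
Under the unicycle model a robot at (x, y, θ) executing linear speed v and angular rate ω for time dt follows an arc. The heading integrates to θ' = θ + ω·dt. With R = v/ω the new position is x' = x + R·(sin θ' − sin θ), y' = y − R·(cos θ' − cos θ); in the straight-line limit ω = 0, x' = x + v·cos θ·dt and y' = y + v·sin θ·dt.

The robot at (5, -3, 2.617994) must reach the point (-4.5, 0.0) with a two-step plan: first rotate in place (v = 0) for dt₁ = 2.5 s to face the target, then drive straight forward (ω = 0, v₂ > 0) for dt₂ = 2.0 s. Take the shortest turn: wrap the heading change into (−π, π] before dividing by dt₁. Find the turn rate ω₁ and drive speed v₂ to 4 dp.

heading to target = atan2(0−-3, -4.5−5) = 2.8357
Δθ = wrap(2.8357 − 2.6180) = 0.2177; ω₁ = Δθ/dt₁ = 0.0871
distance = √((-4.5−5)² + (0−-3)²) = 9.9624; v₂ = distance/dt₂ = 4.9812

ω₁ = 0.0871, v₂ = 4.9812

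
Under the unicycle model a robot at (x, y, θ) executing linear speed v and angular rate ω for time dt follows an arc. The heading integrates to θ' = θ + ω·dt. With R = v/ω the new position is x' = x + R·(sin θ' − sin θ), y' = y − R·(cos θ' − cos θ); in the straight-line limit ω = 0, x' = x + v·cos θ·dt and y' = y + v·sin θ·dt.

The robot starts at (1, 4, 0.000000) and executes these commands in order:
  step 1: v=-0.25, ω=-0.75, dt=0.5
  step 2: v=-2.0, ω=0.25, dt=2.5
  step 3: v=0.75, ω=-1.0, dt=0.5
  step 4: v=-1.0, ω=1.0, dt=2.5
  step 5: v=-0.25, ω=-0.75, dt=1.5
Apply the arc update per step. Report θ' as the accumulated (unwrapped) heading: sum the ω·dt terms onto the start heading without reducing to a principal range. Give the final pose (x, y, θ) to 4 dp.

(-4.6445, 2.3802, 1.1250)

step 1: θ'=-0.3750 (R=0.3333) → pose (0.8779, 4.0232, -0.3750)
step 2: θ'=0.2500 (R=-8.0000) → pose (-4.0315, 4.3304, 0.2500)
step 3: θ'=-0.2500 (R=-0.7500) → pose (-3.6604, 4.3304, -0.2500)
step 4: θ'=2.2500 (R=-1.0000) → pose (-4.6859, 2.7333, 2.2500)
step 5: θ'=1.1250 (R=0.3333) → pose (-4.6445, 2.3802, 1.1250)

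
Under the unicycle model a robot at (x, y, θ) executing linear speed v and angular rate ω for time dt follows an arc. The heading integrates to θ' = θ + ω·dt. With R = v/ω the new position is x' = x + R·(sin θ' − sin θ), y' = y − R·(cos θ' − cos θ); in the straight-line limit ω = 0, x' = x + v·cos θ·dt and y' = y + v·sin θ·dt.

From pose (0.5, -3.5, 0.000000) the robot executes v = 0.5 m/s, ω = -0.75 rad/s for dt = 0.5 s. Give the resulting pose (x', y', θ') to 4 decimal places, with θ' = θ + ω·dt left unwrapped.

θ' = 0.0000 + -0.75·0.5 = -0.3750
R = v/ω = 0.5/-0.75 = -0.6667
x' = 0.5 + -0.6667·(sin -0.3750 − sin 0.0000) = 0.7442
y' = -3.5 − -0.6667·(cos -0.3750 − cos 0.0000) = -3.5463

(0.7442, -3.5463, -0.3750)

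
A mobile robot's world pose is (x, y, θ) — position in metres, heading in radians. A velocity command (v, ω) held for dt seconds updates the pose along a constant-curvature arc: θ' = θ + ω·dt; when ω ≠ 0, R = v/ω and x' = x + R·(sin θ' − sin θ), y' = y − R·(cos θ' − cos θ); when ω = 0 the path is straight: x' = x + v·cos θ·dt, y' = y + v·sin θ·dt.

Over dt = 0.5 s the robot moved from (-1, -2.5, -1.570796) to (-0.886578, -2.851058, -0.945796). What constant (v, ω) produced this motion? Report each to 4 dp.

v = 0.7500, ω = 1.2500

Δθ = -0.945796 − -1.570796 = 0.625000
ω = Δθ/dt = 0.625000/0.5 = 1.2500
R = −Δy/(cos θ' − cos θ) = 0.6000
v = R·ω = 0.6000·1.2500 = 0.7500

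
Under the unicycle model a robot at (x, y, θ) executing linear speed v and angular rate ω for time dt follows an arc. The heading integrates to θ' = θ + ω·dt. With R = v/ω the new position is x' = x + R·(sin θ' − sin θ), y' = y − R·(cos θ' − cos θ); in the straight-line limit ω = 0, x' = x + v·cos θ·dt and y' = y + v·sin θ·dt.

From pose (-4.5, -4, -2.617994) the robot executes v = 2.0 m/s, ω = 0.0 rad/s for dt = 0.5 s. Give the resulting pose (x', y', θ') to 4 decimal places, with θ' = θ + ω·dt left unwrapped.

θ' = -2.6180 + 0.0·0.5 = -2.6180
ω = 0 → straight: x' = -4.5 + 2.0·cos(-2.6180)·0.5 = -5.3660
y' = -4 + 2.0·sin(-2.6180)·0.5 = -4.5000

(-5.3660, -4.5000, -2.6180)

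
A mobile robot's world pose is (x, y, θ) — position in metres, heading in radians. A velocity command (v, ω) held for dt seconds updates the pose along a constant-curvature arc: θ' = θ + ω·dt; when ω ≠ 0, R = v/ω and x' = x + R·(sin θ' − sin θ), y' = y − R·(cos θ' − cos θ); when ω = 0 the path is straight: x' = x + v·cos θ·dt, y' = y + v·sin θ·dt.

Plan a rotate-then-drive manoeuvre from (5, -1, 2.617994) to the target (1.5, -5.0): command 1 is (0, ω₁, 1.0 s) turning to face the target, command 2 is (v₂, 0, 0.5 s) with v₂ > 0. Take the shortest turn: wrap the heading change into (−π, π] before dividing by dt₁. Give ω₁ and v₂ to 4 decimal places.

heading to target = atan2(-5−-1, 1.5−5) = -2.2896
Δθ = wrap(-2.2896 − 2.6180) = 1.3756; ω₁ = Δθ/dt₁ = 1.3756
distance = √((1.5−5)² + (-5−-1)²) = 5.3151; v₂ = distance/dt₂ = 10.6301

ω₁ = 1.3756, v₂ = 10.6301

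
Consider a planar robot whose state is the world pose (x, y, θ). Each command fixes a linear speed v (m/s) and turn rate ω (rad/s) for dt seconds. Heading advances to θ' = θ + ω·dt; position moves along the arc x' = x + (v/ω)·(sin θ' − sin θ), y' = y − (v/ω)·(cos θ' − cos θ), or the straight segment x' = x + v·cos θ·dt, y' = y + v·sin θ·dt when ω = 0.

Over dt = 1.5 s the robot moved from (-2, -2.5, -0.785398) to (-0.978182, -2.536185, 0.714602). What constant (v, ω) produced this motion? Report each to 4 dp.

Δθ = 0.714602 − -0.785398 = 1.500000
ω = Δθ/dt = 1.500000/1.5 = 1.0000
R = Δx/(sin θ' − sin θ) = 0.7500
v = R·ω = 0.7500·1.0000 = 0.7500

v = 0.7500, ω = 1.0000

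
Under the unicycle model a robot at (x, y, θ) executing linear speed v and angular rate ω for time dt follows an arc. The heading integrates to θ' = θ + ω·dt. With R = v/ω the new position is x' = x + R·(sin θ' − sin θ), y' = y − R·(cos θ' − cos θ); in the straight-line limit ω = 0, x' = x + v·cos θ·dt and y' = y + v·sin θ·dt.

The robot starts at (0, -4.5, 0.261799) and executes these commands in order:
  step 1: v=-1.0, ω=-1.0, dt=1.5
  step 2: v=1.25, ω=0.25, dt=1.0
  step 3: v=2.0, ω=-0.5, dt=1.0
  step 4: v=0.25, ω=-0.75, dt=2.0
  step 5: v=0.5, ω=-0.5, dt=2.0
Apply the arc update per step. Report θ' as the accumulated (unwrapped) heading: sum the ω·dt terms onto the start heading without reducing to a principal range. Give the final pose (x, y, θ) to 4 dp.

(-1.1901, -6.8810, -3.9882)

step 1: θ'=-1.2382 (R=1.0000) → pose (-1.2040, -3.8606, -1.2382)
step 2: θ'=-0.9882 (R=5.0000) → pose (-0.6532, -4.9791, -0.9882)
step 3: θ'=-1.4882 (R=-4.0000) → pose (-0.0070, -6.8498, -1.4882)
step 4: θ'=-2.9882 (R=-0.3333) → pose (-0.2883, -7.2067, -2.9882)
step 5: θ'=-3.9882 (R=-1.0000) → pose (-1.1901, -6.8810, -3.9882)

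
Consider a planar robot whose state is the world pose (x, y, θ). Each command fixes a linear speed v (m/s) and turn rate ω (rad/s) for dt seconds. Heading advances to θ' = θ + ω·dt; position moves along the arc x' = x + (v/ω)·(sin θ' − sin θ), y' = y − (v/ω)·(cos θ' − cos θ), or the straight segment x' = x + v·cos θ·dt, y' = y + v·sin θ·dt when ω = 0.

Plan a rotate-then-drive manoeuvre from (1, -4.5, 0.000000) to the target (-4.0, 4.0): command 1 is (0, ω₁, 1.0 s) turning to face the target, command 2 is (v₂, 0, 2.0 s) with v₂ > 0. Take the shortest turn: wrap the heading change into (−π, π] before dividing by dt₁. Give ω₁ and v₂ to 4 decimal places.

heading to target = atan2(4−-4.5, -4−1) = 2.1025
Δθ = wrap(2.1025 − 0.0000) = 2.1025; ω₁ = Δθ/dt₁ = 2.1025
distance = √((-4−1)² + (4−-4.5)²) = 9.8615; v₂ = distance/dt₂ = 4.9308

ω₁ = 2.1025, v₂ = 4.9308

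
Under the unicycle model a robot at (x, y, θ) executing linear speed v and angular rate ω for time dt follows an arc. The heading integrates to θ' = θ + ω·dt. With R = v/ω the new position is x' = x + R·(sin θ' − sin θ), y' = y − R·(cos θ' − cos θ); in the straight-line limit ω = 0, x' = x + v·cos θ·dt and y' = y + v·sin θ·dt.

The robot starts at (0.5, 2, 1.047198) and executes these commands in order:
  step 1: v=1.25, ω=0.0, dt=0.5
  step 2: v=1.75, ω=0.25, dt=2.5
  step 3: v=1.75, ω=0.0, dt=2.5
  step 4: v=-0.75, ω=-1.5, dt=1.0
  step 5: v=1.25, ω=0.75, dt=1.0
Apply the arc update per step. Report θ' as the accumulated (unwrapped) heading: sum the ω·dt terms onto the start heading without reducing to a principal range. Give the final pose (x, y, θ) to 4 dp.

step 1: θ'=1.0472 (straight) → pose (0.8125, 2.5413, 1.0472)
step 2: θ'=1.6722 (R=7.0000) → pose (1.7144, 6.7499, 1.6722)
step 3: θ'=1.6722 (straight) → pose (1.2715, 11.1024, 1.6722)
step 4: θ'=0.1722 (R=0.5000) → pose (0.8597, 10.5592, 0.1722)
step 5: θ'=0.9222 (R=1.6667) → pose (1.9024, 11.1944, 0.9222)

(1.9024, 11.1944, 0.9222)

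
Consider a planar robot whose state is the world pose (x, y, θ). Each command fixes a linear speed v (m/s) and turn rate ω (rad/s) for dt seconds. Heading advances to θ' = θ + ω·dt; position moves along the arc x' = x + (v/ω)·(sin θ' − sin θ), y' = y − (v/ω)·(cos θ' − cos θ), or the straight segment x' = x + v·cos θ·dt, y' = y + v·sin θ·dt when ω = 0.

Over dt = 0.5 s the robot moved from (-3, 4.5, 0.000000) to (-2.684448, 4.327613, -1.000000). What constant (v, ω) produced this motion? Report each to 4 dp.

v = 0.7500, ω = -2.0000

Δθ = -1.000000 − 0.000000 = -1.000000
ω = Δθ/dt = -1.000000/0.5 = -2.0000
R = Δx/(sin θ' − sin θ) = -0.3750
v = R·ω = -0.3750·-2.0000 = 0.7500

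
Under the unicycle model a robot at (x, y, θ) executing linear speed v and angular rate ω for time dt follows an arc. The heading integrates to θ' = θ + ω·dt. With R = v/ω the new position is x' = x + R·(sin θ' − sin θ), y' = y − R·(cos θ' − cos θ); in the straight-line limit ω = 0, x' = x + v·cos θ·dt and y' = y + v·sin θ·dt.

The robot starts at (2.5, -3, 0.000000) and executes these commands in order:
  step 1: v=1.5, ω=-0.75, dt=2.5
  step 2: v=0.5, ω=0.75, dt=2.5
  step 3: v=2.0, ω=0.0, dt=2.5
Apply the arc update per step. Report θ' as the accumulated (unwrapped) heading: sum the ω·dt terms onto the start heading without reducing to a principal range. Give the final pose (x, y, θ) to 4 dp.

step 1: θ'=-1.8750 (R=-2.0000) → pose (4.4082, -5.5991, -1.8750)
step 2: θ'=0.0000 (R=0.6667) → pose (5.0442, -6.4654, 0.0000)
step 3: θ'=0.0000 (straight) → pose (10.0442, -6.4654, 0.0000)

(10.0442, -6.4654, 0.0000)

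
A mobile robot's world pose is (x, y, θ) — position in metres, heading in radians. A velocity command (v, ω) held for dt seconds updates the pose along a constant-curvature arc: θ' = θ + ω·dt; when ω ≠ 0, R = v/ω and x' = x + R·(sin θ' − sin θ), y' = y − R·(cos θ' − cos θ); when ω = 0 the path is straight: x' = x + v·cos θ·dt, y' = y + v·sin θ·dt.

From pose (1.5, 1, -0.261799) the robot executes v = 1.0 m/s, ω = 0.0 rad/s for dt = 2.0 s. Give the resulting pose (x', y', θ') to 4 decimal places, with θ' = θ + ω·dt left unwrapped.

(3.4319, 0.4824, -0.2618)

θ' = -0.2618 + 0.0·2.0 = -0.2618
ω = 0 → straight: x' = 1.5 + 1.0·cos(-0.2618)·2.0 = 3.4319
y' = 1 + 1.0·sin(-0.2618)·2.0 = 0.4824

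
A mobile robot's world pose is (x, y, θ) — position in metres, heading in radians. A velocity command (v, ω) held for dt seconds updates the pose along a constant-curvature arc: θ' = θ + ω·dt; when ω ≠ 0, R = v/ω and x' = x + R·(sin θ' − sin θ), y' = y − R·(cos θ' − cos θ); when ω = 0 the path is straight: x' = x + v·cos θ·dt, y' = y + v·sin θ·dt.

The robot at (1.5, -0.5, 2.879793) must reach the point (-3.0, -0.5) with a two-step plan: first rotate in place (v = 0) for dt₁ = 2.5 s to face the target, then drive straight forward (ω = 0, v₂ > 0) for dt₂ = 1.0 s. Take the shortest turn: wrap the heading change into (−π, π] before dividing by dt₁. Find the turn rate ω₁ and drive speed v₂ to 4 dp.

ω₁ = 0.1047, v₂ = 4.5000

heading to target = atan2(-0.5−-0.5, -3−1.5) = 3.1416
Δθ = wrap(3.1416 − 2.8798) = 0.2618; ω₁ = Δθ/dt₁ = 0.1047
distance = √((-3−1.5)² + (-0.5−-0.5)²) = 4.5000; v₂ = distance/dt₂ = 4.5000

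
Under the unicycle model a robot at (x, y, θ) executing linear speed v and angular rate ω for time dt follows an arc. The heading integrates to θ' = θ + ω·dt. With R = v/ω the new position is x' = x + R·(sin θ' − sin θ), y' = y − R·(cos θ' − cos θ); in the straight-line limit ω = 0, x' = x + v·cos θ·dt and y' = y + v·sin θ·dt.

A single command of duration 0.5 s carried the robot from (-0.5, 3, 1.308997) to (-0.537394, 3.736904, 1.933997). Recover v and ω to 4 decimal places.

v = 1.5000, ω = 1.2500

Δθ = 1.933997 − 1.308997 = 0.625000
ω = Δθ/dt = 0.625000/0.5 = 1.2500
R = −Δy/(cos θ' − cos θ) = 1.2000
v = R·ω = 1.2000·1.2500 = 1.5000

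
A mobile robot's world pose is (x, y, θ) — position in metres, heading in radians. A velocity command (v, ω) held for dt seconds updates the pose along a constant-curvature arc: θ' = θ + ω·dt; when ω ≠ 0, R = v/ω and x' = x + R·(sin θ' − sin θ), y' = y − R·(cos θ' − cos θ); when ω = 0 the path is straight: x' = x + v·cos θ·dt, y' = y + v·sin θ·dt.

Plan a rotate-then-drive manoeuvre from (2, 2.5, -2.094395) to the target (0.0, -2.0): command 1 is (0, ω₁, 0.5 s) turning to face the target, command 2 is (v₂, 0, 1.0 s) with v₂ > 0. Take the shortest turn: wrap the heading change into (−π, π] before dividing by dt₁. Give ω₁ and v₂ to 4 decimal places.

ω₁ = 0.2107, v₂ = 4.9244

heading to target = atan2(-2−2.5, 0−2) = -1.9890
Δθ = wrap(-1.9890 − -2.0944) = 0.1054; ω₁ = Δθ/dt₁ = 0.2107
distance = √((0−2)² + (-2−2.5)²) = 4.9244; v₂ = distance/dt₂ = 4.9244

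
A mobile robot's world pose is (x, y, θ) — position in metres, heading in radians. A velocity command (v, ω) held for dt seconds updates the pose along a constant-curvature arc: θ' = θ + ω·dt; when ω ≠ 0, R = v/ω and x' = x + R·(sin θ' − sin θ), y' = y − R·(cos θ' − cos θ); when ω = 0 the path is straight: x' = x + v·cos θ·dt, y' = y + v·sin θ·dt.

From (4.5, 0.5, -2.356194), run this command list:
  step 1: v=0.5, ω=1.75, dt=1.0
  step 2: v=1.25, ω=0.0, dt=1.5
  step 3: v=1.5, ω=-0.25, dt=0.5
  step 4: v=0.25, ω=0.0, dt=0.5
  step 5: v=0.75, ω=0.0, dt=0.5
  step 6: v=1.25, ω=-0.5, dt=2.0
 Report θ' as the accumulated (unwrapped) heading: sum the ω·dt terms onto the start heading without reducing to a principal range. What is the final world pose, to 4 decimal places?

(7.8390, -4.0639, -1.7312)

step 1: θ'=-0.6062 (R=0.2857) → pose (4.5392, 0.0632, -0.6062)
step 2: θ'=-0.6062 (straight) → pose (6.0802, -1.0051, -0.6062)
step 3: θ'=-0.7312 (R=-6.0000) → pose (6.6683, -1.4698, -0.7312)
step 4: θ'=-0.7312 (straight) → pose (6.7613, -1.5532, -0.7312)
step 5: θ'=-0.7312 (straight) → pose (7.0404, -1.8037, -0.7312)
step 6: θ'=-1.7312 (R=-2.5000) → pose (7.8390, -4.0639, -1.7312)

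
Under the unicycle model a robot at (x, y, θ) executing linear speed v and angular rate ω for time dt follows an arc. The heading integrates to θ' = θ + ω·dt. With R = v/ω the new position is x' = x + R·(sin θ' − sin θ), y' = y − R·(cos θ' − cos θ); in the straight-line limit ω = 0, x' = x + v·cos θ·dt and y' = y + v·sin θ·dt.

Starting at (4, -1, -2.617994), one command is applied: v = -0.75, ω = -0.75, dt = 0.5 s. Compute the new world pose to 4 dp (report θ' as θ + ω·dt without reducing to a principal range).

(4.3519, -0.8770, -2.9930)

θ' = -2.6180 + -0.75·0.5 = -2.9930
R = v/ω = -0.75/-0.75 = 1.0000
x' = 4 + 1.0000·(sin -2.9930 − sin -2.6180) = 4.3519
y' = -1 − 1.0000·(cos -2.9930 − cos -2.6180) = -0.8770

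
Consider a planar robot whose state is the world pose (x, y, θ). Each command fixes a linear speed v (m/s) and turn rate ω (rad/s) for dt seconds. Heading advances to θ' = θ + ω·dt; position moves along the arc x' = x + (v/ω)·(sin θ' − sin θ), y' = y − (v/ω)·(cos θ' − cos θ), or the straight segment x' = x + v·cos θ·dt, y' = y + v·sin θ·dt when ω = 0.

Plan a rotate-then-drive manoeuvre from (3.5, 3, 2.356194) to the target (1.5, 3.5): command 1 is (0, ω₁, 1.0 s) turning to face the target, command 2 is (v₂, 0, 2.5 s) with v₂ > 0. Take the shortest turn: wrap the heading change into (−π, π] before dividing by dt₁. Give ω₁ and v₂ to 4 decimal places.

heading to target = atan2(3.5−3, 1.5−3.5) = 2.8966
Δθ = wrap(2.8966 − 2.3562) = 0.5404; ω₁ = Δθ/dt₁ = 0.5404
distance = √((1.5−3.5)² + (3.5−3)²) = 2.0616; v₂ = distance/dt₂ = 0.8246

ω₁ = 0.5404, v₂ = 0.8246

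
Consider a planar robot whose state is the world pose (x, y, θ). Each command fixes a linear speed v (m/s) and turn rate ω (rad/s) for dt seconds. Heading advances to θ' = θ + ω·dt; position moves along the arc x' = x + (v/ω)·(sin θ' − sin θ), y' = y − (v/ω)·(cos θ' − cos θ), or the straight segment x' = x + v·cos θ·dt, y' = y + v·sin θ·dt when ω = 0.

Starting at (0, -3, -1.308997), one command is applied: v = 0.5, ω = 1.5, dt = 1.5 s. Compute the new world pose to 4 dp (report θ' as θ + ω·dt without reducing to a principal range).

θ' = -1.3090 + 1.5·1.5 = 0.9410
R = v/ω = 0.5/1.5 = 0.3333
x' = 0 + 0.3333·(sin 0.9410 − sin -1.3090) = 0.5914
y' = -3 − 0.3333·(cos 0.9410 − cos -1.3090) = -3.1101

(0.5914, -3.1101, 0.9410)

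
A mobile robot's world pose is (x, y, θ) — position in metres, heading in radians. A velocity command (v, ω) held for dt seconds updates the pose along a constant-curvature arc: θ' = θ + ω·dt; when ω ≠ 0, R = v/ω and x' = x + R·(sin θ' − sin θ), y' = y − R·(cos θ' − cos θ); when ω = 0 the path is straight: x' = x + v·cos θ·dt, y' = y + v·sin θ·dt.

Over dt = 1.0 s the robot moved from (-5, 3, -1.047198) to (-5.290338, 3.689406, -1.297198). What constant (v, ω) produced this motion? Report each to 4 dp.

v = -0.7500, ω = -0.2500

Δθ = -1.297198 − -1.047198 = -0.250000
ω = Δθ/dt = -0.250000/1.0 = -0.2500
R = −Δy/(cos θ' − cos θ) = 3.0000
v = R·ω = 3.0000·-0.2500 = -0.7500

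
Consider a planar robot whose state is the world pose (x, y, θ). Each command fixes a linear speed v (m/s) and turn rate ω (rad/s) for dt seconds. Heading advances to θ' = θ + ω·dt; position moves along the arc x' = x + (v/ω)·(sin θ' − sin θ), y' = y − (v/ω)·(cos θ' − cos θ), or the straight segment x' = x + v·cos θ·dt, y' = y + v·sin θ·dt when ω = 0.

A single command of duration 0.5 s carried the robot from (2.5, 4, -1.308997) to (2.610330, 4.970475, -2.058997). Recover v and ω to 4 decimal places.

v = -2.0000, ω = -1.5000

Δθ = -2.058997 − -1.308997 = -0.750000
ω = Δθ/dt = -0.750000/0.5 = -1.5000
R = −Δy/(cos θ' − cos θ) = 1.3333
v = R·ω = 1.3333·-1.5000 = -2.0000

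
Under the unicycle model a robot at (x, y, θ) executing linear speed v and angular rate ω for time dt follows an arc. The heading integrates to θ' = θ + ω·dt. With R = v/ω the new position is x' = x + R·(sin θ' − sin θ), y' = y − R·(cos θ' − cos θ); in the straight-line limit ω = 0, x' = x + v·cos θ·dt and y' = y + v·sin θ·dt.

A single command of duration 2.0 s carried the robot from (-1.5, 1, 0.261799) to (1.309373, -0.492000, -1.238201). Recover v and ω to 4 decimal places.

v = 1.7500, ω = -0.7500

Δθ = -1.238201 − 0.261799 = -1.500000
ω = Δθ/dt = -1.500000/2.0 = -0.7500
R = Δx/(sin θ' − sin θ) = -2.3333
v = R·ω = -2.3333·-0.7500 = 1.7500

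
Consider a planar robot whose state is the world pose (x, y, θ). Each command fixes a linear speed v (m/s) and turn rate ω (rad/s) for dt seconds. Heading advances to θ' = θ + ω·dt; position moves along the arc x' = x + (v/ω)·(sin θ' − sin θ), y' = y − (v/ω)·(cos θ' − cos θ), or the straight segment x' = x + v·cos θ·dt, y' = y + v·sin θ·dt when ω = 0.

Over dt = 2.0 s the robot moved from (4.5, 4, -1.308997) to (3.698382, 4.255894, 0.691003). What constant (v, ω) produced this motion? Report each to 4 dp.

v = -0.5000, ω = 1.0000

Δθ = 0.691003 − -1.308997 = 2.000000
ω = Δθ/dt = 2.000000/2.0 = 1.0000
R = Δx/(sin θ' − sin θ) = -0.5000
v = R·ω = -0.5000·1.0000 = -0.5000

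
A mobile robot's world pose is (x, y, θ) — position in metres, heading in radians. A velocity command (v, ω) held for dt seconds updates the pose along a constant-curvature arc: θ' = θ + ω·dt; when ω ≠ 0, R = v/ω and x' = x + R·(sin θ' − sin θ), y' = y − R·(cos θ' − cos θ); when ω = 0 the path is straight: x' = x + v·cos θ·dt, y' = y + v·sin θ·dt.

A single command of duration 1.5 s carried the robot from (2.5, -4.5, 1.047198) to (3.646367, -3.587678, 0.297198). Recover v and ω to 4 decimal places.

v = 1.0000, ω = -0.5000

Δθ = 0.297198 − 1.047198 = -0.750000
ω = Δθ/dt = -0.750000/1.5 = -0.5000
R = Δx/(sin θ' − sin θ) = -2.0000
v = R·ω = -2.0000·-0.5000 = 1.0000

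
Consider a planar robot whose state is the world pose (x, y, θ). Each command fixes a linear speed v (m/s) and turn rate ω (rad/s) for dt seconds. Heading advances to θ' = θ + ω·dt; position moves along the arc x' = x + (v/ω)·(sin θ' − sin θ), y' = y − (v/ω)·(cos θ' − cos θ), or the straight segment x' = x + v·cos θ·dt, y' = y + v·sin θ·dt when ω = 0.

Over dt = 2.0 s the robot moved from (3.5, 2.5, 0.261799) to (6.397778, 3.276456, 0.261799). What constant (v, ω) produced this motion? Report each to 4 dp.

Δθ = 0.261799 − 0.261799 = 0.000000
ω = Δθ/dt = 0.000000/2.0 = 0.0000
ω = 0 → v = (Δx·cos θ + Δy·sin θ)/dt = 1.5000

v = 1.5000, ω = 0.0000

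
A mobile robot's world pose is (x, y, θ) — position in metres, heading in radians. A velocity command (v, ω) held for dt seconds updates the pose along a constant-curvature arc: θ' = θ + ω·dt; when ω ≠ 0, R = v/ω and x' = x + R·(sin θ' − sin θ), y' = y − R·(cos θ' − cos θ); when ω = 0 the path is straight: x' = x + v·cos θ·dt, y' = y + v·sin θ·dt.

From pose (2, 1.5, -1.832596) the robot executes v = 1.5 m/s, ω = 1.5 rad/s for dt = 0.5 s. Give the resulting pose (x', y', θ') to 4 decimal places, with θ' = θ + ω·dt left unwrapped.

(2.0827, 0.7721, -1.0826)

θ' = -1.8326 + 1.5·0.5 = -1.0826
R = v/ω = 1.5/1.5 = 1.0000
x' = 2 + 1.0000·(sin -1.0826 − sin -1.8326) = 2.0827
y' = 1.5 − 1.0000·(cos -1.0826 − cos -1.8326) = 0.7721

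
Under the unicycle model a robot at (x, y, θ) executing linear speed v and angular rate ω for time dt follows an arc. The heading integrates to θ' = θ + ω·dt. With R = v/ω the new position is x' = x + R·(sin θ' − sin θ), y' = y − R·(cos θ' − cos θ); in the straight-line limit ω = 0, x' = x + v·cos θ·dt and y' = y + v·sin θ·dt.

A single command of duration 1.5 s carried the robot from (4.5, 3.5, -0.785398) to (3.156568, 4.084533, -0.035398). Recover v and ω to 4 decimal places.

Δθ = -0.035398 − -0.785398 = 0.750000
ω = Δθ/dt = 0.750000/1.5 = 0.5000
R = Δx/(sin θ' − sin θ) = -2.0000
v = R·ω = -2.0000·0.5000 = -1.0000

v = -1.0000, ω = 0.5000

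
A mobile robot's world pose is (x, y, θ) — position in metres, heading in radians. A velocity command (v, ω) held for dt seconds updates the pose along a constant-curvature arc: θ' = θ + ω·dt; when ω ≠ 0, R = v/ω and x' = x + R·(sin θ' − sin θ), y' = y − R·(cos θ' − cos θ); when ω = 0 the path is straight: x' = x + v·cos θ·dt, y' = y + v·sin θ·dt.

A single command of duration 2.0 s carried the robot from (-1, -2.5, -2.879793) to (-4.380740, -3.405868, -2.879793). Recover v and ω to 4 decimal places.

v = 1.7500, ω = 0.0000

Δθ = -2.879793 − -2.879793 = 0.000000
ω = Δθ/dt = 0.000000/2.0 = 0.0000
ω = 0 → v = (Δx·cos θ + Δy·sin θ)/dt = 1.7500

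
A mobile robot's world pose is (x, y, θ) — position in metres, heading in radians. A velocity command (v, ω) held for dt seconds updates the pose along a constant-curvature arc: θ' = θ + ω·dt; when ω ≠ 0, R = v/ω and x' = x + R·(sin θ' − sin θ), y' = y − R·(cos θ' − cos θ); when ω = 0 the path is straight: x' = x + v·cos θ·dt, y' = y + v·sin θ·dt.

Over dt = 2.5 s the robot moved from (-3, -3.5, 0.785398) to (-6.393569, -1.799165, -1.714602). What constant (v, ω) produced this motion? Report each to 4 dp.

v = -2.0000, ω = -1.0000

Δθ = -1.714602 − 0.785398 = -2.500000
ω = Δθ/dt = -2.500000/2.5 = -1.0000
R = Δx/(sin θ' − sin θ) = 2.0000
v = R·ω = 2.0000·-1.0000 = -2.0000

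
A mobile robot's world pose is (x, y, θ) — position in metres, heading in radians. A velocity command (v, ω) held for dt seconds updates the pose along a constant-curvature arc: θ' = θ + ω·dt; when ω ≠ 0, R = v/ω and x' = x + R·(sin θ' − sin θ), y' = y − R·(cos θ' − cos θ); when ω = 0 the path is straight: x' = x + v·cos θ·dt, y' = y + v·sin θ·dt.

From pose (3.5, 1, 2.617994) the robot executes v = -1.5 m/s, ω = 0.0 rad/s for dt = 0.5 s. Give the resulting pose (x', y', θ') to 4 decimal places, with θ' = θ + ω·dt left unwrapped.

(4.1495, 0.6250, 2.6180)

θ' = 2.6180 + 0.0·0.5 = 2.6180
ω = 0 → straight: x' = 3.5 + -1.5·cos(2.6180)·0.5 = 4.1495
y' = 1 + -1.5·sin(2.6180)·0.5 = 0.6250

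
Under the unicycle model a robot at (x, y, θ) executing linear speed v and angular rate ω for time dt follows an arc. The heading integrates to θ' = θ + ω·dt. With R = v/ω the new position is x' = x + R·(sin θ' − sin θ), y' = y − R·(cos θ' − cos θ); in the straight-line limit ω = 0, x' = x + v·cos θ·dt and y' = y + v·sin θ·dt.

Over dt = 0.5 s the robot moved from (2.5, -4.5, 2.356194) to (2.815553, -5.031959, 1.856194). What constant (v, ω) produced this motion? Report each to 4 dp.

v = -1.2500, ω = -1.0000

Δθ = 1.856194 − 2.356194 = -0.500000
ω = Δθ/dt = -0.500000/0.5 = -1.0000
R = −Δy/(cos θ' − cos θ) = 1.2500
v = R·ω = 1.2500·-1.0000 = -1.2500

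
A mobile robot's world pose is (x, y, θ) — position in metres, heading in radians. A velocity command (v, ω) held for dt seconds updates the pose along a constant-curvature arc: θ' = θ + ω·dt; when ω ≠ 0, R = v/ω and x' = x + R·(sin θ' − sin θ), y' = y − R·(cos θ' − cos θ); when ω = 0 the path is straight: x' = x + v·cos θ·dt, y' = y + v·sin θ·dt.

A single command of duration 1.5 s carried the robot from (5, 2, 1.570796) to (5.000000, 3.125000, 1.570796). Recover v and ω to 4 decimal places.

Δθ = 1.570796 − 1.570796 = 0.000000
ω = Δθ/dt = 0.000000/1.5 = 0.0000
ω = 0 → v = (Δx·cos θ + Δy·sin θ)/dt = 0.7500

v = 0.7500, ω = 0.0000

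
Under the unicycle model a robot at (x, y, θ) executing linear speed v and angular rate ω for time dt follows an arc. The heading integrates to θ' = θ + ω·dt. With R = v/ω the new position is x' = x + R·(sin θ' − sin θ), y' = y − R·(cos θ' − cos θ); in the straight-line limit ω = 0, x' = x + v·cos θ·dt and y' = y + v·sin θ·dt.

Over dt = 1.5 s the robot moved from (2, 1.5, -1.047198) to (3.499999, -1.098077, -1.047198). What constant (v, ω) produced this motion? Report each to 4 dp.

v = 2.0000, ω = 0.0000

Δθ = -1.047198 − -1.047198 = 0.000000
ω = Δθ/dt = 0.000000/1.5 = 0.0000
ω = 0 → v = (Δx·cos θ + Δy·sin θ)/dt = 2.0000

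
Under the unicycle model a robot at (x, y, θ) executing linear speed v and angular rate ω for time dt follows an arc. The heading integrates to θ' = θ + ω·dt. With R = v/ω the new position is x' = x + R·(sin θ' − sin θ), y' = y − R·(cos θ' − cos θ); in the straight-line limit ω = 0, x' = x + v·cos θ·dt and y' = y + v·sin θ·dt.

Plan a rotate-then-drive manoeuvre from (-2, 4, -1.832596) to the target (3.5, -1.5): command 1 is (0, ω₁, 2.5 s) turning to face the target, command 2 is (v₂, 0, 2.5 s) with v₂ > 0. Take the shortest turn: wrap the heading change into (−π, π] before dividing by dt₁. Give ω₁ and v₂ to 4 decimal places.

heading to target = atan2(-1.5−4, 3.5−-2) = -0.7854
Δθ = wrap(-0.7854 − -1.8326) = 1.0472; ω₁ = Δθ/dt₁ = 0.4189
distance = √((3.5−-2)² + (-1.5−4)²) = 7.7782; v₂ = distance/dt₂ = 3.1113

ω₁ = 0.4189, v₂ = 3.1113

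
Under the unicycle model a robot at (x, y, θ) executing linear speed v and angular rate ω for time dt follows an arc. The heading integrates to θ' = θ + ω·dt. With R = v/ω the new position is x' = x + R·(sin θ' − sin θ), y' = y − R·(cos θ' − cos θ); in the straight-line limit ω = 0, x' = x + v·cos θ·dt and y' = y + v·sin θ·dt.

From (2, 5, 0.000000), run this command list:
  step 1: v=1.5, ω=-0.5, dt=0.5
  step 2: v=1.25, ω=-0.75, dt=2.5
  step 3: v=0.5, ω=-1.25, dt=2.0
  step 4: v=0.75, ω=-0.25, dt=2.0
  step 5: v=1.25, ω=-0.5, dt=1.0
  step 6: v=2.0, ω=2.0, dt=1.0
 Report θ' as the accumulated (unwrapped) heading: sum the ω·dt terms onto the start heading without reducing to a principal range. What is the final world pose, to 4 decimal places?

(3.8629, 6.7070, -3.6250)

step 1: θ'=-0.2500 (R=-3.0000) → pose (2.7422, 4.9067, -0.2500)
step 2: θ'=-2.1250 (R=-1.6667) → pose (3.7471, 2.4148, -2.1250)
step 3: θ'=-4.6250 (R=-0.4000) → pose (3.0085, 2.5904, -4.6250)
step 4: θ'=-5.1250 (R=-3.0000) → pose (3.2488, 4.0552, -5.1250)
step 5: θ'=-5.6250 (R=-2.5000) → pose (4.0098, 5.0305, -5.6250)
step 6: θ'=-3.6250 (R=1.0000) → pose (3.8629, 6.7070, -3.6250)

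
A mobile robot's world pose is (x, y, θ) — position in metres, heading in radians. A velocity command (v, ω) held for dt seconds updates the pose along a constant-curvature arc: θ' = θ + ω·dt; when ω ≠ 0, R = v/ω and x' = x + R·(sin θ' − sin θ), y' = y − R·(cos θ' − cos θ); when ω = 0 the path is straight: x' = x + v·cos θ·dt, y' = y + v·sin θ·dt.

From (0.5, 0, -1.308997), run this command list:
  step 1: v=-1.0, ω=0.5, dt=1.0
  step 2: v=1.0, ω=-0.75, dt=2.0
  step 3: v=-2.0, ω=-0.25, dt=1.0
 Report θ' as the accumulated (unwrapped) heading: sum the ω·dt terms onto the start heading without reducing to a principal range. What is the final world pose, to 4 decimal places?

(1.5527, 0.3419, -2.5590)

step 1: θ'=-0.8090 (R=-2.0000) → pose (0.0153, 0.8628, -0.8090)
step 2: θ'=-2.3090 (R=-1.3333) → pose (0.0368, -0.9548, -2.3090)
step 3: θ'=-2.5590 (R=8.0000) → pose (1.5527, 0.3419, -2.5590)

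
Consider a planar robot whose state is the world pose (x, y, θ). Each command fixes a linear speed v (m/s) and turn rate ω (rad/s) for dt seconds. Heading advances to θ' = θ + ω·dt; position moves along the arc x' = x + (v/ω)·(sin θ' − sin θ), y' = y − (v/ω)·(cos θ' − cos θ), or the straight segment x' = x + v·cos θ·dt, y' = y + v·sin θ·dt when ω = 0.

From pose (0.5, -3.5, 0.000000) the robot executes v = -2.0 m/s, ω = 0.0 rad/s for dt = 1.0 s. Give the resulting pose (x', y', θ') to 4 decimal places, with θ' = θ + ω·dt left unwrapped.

θ' = 0.0000 + 0.0·1.0 = 0.0000
ω = 0 → straight: x' = 0.5 + -2.0·cos(0.0000)·1.0 = -1.5000
y' = -3.5 + -2.0·sin(0.0000)·1.0 = -3.5000

(-1.5000, -3.5000, 0.0000)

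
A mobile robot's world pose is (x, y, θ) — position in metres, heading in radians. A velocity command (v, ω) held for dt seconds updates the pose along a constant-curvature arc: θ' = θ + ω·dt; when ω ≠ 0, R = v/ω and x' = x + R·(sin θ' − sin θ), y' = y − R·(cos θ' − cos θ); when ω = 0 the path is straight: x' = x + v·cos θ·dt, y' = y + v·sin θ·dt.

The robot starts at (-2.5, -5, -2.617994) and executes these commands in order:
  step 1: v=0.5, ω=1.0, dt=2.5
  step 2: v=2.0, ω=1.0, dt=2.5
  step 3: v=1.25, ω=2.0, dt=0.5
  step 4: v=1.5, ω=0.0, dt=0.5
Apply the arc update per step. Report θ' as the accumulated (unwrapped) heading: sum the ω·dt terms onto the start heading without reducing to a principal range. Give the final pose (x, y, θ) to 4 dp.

(-2.0038, -2.5180, 3.3820)

step 1: θ'=-0.1180 (R=0.5000) → pose (-2.3089, -5.9295, -0.1180)
step 2: θ'=2.3820 (R=2.0000) → pose (-0.6962, -2.4932, 2.3820)
step 3: θ'=3.3820 (R=0.6250) → pose (-1.2754, -2.3394, 3.3820)
step 4: θ'=3.3820 (straight) → pose (-2.0038, -2.5180, 3.3820)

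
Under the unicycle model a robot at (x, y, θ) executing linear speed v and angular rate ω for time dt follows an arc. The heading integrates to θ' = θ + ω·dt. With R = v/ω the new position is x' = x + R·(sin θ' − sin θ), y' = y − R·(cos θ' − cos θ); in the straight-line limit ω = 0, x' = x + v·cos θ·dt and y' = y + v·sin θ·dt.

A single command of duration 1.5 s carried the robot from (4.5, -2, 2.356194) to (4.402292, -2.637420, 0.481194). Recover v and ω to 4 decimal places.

v = -0.5000, ω = -1.2500

Δθ = 0.481194 − 2.356194 = -1.875000
ω = Δθ/dt = -1.875000/1.5 = -1.2500
R = −Δy/(cos θ' − cos θ) = 0.4000
v = R·ω = 0.4000·-1.2500 = -0.5000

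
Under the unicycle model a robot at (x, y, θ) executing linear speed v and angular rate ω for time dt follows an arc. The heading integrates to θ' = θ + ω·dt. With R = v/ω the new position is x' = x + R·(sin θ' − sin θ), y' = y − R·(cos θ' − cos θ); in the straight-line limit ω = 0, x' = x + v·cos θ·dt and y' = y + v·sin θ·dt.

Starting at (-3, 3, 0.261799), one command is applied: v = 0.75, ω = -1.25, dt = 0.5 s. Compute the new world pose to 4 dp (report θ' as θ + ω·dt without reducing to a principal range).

θ' = 0.2618 + -1.25·0.5 = -0.3632
R = v/ω = 0.75/-1.25 = -0.6000
x' = -3 + -0.6000·(sin -0.3632 − sin 0.2618) = -2.6315
y' = 3 − -0.6000·(cos -0.3632 − cos 0.2618) = 2.9813

(-2.6315, 2.9813, -0.3632)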